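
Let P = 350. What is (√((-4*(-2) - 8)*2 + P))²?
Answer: 350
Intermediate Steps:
(√((-4*(-2) - 8)*2 + P))² = (√((-4*(-2) - 8)*2 + 350))² = (√((8 - 8)*2 + 350))² = (√(0*2 + 350))² = (√(0 + 350))² = (√350)² = (5*√14)² = 350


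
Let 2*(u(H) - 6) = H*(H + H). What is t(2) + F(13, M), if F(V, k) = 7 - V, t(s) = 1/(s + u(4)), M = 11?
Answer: -143/24 ≈ -5.9583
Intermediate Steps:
u(H) = 6 + H² (u(H) = 6 + (H*(H + H))/2 = 6 + (H*(2*H))/2 = 6 + (2*H²)/2 = 6 + H²)
t(s) = 1/(22 + s) (t(s) = 1/(s + (6 + 4²)) = 1/(s + (6 + 16)) = 1/(s + 22) = 1/(22 + s))
t(2) + F(13, M) = 1/(22 + 2) + (7 - 1*13) = 1/24 + (7 - 13) = 1/24 - 6 = -143/24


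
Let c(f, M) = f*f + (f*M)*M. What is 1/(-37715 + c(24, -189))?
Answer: 1/820165 ≈ 1.2193e-6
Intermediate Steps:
c(f, M) = f**2 + f*M**2 (c(f, M) = f**2 + (M*f)*M = f**2 + f*M**2)
1/(-37715 + c(24, -189)) = 1/(-37715 + 24*(24 + (-189)**2)) = 1/(-37715 + 24*(24 + 35721)) = 1/(-37715 + 24*35745) = 1/(-37715 + 857880) = 1/820165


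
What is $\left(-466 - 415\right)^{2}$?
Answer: $776161$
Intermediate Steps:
$\left(-466 - 415\right)^{2} = \left(-881\right)^{2} = 776161$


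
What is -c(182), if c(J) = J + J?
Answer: -364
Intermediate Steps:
c(J) = 2*J
-c(182) = -2*182 = -1*364 = -364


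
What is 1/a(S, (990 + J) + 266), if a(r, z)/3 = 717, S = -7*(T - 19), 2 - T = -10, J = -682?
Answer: 1/2151 ≈ 0.00046490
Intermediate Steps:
T = 12 (T = 2 - 1*(-10) = 2 + 10 = 12)
S = 49 (S = -7*(12 - 19) = -7*(-7) = 49)
a(r, z) = 2151 (a(r, z) = 3*717 = 2151)
1/a(S, (990 + J) + 266) = 1/2151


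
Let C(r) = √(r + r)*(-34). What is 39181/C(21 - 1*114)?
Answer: 39181*I*√186/6324 ≈ 84.497*I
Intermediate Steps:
C(r) = -34*√2*√r (C(r) = √(2*r)*(-34) = (√2*√r)*(-34) = -34*√2*√r)
39181/C(21 - 1*114) = 39181/((-34*√2*√(21 - 1*114))) = 39181/((-34*√2*√(21 - 114))) = 39181/((-34*√2*√(-93))) = 39181/((-34*√2*I*√93)) = 39181/((-34*I*√186)) = 39181*(I*√186/6324) = 39181*I*√186/6324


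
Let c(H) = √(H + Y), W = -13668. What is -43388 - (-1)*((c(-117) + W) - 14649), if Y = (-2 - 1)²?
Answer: -71705 + 6*I*√3 ≈ -71705.0 + 10.392*I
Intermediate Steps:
Y = 9 (Y = (-3)² = 9)
c(H) = √(9 + H) (c(H) = √(H + 9) = √(9 + H))
-43388 - (-1)*((c(-117) + W) - 14649) = -43388 - (-1)*((√(9 - 117) - 13668) - 14649) = -43388 - (-1)*((√(-108) - 13668) - 14649) = -43388 - (-1)*((6*I*√3 - 13668) - 14649) = -43388 - (-1)*((-13668 + 6*I*√3) - 14649) = -43388 - (-1)*(-28317 + 6*I*√3) = -43388 - (28317 - 6*I*√3) = -43388 + (-28317 + 6*I*√3) = -71705 + 6*I*√3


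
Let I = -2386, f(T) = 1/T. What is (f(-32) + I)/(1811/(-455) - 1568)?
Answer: 11580205/7629344 ≈ 1.5179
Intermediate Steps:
(f(-32) + I)/(1811/(-455) - 1568) = (1/(-32) - 2386)/(1811/(-455) - 1568) = (-1/32 - 2386)/(1811*(-1/455) - 1568) = -76353/(32*(-1811/455 - 1568)) = -76353/(32*(-715251/455)) = -76353/32*(-455/715251) = 11580205/7629344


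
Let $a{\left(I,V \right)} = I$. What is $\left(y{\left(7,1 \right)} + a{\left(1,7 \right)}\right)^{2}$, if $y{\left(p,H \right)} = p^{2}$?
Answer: $2500$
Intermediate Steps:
$\left(y{\left(7,1 \right)} + a{\left(1,7 \right)}\right)^{2} = \left(7^{2} + 1\right)^{2} = \left(49 + 1\right)^{2} = 50^{2} = 2500$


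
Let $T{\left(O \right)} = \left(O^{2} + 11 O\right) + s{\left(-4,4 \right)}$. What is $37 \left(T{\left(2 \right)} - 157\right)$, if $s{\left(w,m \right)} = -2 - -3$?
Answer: $-4810$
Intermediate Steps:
$s{\left(w,m \right)} = 1$ ($s{\left(w,m \right)} = -2 + 3 = 1$)
$T{\left(O \right)} = 1 + O^{2} + 11 O$ ($T{\left(O \right)} = \left(O^{2} + 11 O\right) + 1 = 1 + O^{2} + 11 O$)
$37 \left(T{\left(2 \right)} - 157\right) = 37 \left(\left(1 + 2^{2} + 11 \cdot 2\right) - 157\right) = 37 \left(\left(1 + 4 + 22\right) - 157\right) = 37 \left(27 - 157\right) = 37 \left(-130\right) = -4810$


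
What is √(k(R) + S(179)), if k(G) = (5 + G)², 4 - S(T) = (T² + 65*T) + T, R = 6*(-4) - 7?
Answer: 5*I*√1727 ≈ 207.79*I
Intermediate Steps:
R = -31 (R = -24 - 7 = -31)
S(T) = 4 - T² - 66*T (S(T) = 4 - ((T² + 65*T) + T) = 4 - (T² + 66*T) = 4 + (-T² - 66*T) = 4 - T² - 66*T)
√(k(R) + S(179)) = √((5 - 31)² + (4 - 1*179² - 66*179)) = √((-26)² + (4 - 1*32041 - 11814)) = √(676 + (4 - 32041 - 11814)) = √(676 - 43851) = √(-43175) = 5*I*√1727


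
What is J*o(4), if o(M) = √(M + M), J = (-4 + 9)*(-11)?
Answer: -110*√2 ≈ -155.56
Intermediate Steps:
J = -55 (J = 5*(-11) = -55)
o(M) = √2*√M (o(M) = √(2*M) = √2*√M)
J*o(4) = -55*√2*√4 = -55*√2*2 = -110*√2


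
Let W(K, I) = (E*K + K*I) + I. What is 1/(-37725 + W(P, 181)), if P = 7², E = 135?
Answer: -1/22060 ≈ -4.5331e-5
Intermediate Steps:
P = 49
W(K, I) = I + 135*K + I*K (W(K, I) = (135*K + K*I) + I = (135*K + I*K) + I = I + 135*K + I*K)
1/(-37725 + W(P, 181)) = 1/(-37725 + (181 + 135*49 + 181*49)) = 1/(-37725 + (181 + 6615 + 8869)) = 1/(-37725 + 15665) = 1/(-22060) = -1/22060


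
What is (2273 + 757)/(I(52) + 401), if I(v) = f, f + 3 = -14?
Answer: 505/64 ≈ 7.8906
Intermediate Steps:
f = -17 (f = -3 - 14 = -17)
I(v) = -17
(2273 + 757)/(I(52) + 401) = (2273 + 757)/(-17 + 401) = 3030/384 = 3030*(1/384) = 505/64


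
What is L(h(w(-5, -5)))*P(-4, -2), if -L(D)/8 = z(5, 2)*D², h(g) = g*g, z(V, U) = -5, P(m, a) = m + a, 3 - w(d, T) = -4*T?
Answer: -20045040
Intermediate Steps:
w(d, T) = 3 + 4*T (w(d, T) = 3 - (-4)*T = 3 + 4*T)
P(m, a) = a + m
h(g) = g²
L(D) = 40*D² (L(D) = -(-40)*D² = 40*D²)
L(h(w(-5, -5)))*P(-4, -2) = (40*((3 + 4*(-5))²)²)*(-2 - 4) = (40*((3 - 20)²)²)*(-6) = (40*((-17)²)²)*(-6) = (40*289²)*(-6) = (40*83521)*(-6) = 3340840*(-6) = -20045040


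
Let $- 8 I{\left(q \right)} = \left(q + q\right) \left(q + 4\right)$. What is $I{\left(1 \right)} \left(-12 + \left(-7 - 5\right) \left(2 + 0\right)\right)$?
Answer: $45$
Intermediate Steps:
$I{\left(q \right)} = - \frac{q \left(4 + q\right)}{4}$ ($I{\left(q \right)} = - \frac{\left(q + q\right) \left(q + 4\right)}{8} = - \frac{2 q \left(4 + q\right)}{8} = - \frac{q \left(4 + q\right)}{4}$)
$I{\left(1 \right)} \left(-12 + \left(-7 - 5\right) \left(2 + 0\right)\right) = \left(- \frac{1}{4}\right) 1 \left(4 + 1\right) \left(-12 + \left(-7 - 5\right) \left(2 + 0\right)\right) = \left(- \frac{1}{4}\right) 1 \cdot 5 \left(-12 - 24\right) = - \frac{5 \left(-12 - 24\right)}{4} = \left(- \frac{5}{4}\right) \left(-36\right) = 45$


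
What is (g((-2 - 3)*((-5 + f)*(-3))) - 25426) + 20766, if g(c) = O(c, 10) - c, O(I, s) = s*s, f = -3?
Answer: -4440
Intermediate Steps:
O(I, s) = s**2
g(c) = 100 - c (g(c) = 10**2 - c = 100 - c)
(g((-2 - 3)*((-5 + f)*(-3))) - 25426) + 20766 = ((100 - (-2 - 3)*(-5 - 3)*(-3)) - 25426) + 20766 = ((100 - (-5)*(-8*(-3))) - 25426) + 20766 = ((100 - (-5)*24) - 25426) + 20766 = ((100 - 1*(-120)) - 25426) + 20766 = ((100 + 120) - 25426) + 20766 = (220 - 25426) + 20766 = -25206 + 20766 = -4440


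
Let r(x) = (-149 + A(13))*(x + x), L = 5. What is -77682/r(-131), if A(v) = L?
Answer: -12947/6288 ≈ -2.0590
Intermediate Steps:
A(v) = 5
r(x) = -288*x (r(x) = (-149 + 5)*(x + x) = -288*x)
-77682/r(-131) = -77682/((-288*(-131))) = -77682/37728 = -77682*1/37728 = -12947/6288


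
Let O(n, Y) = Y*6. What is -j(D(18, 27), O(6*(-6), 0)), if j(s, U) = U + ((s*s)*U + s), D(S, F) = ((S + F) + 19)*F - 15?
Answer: -1713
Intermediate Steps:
O(n, Y) = 6*Y
D(S, F) = -15 + F*(19 + F + S) (D(S, F) = ((F + S) + 19)*F - 15 = (19 + F + S)*F - 15 = F*(19 + F + S) - 15 = -15 + F*(19 + F + S))
j(s, U) = U + s + U*s**2 (j(s, U) = U + (s**2*U + s) = U + (U*s**2 + s) = U + (s + U*s**2) = U + s + U*s**2)
-j(D(18, 27), O(6*(-6), 0)) = -(6*0 + (-15 + 27**2 + 19*27 + 27*18) + (6*0)*(-15 + 27**2 + 19*27 + 27*18)**2) = -(0 + (-15 + 729 + 513 + 486) + 0*(-15 + 729 + 513 + 486)**2) = -(0 + 1713 + 0*1713**2) = -(0 + 1713 + 0*2934369) = -(0 + 1713 + 0) = -1*1713 = -1713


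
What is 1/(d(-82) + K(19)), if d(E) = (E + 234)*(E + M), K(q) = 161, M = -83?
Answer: -1/24919 ≈ -4.0130e-5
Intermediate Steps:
d(E) = (-83 + E)*(234 + E) (d(E) = (E + 234)*(E - 83) = (234 + E)*(-83 + E) = (-83 + E)*(234 + E))
1/(d(-82) + K(19)) = 1/((-19422 + (-82)**2 + 151*(-82)) + 161) = 1/((-19422 + 6724 - 12382) + 161) = 1/(-25080 + 161) = 1/(-24919) = -1/24919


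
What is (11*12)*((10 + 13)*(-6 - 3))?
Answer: -27324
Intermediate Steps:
(11*12)*((10 + 13)*(-6 - 3)) = 132*(23*(-9)) = 132*(-207) = -27324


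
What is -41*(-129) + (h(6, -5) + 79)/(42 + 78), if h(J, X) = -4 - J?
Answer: 211583/40 ≈ 5289.6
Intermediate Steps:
-41*(-129) + (h(6, -5) + 79)/(42 + 78) = -41*(-129) + ((-4 - 1*6) + 79)/(42 + 78) = 5289 + ((-4 - 6) + 79)/120 = 5289 + (-10 + 79)*(1/120) = 5289 + 69*(1/120) = 5289 + 23/40 = 211583/40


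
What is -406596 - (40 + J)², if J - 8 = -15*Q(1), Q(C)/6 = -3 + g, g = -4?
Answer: -866280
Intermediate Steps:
Q(C) = -42 (Q(C) = 6*(-3 - 4) = 6*(-7) = -42)
J = 638 (J = 8 - 15*(-42) = 8 + 630 = 638)
-406596 - (40 + J)² = -406596 - (40 + 638)² = -406596 - 1*678² = -406596 - 1*459684 = -406596 - 459684 = -866280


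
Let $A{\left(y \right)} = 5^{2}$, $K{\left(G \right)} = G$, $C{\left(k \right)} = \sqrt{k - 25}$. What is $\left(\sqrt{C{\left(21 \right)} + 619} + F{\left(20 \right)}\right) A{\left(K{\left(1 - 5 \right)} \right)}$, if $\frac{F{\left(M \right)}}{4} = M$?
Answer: $2000 + 25 \sqrt{619 + 2 i} \approx 2622.0 + 1.0048 i$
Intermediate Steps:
$F{\left(M \right)} = 4 M$
$C{\left(k \right)} = \sqrt{-25 + k}$
$A{\left(y \right)} = 25$
$\left(\sqrt{C{\left(21 \right)} + 619} + F{\left(20 \right)}\right) A{\left(K{\left(1 - 5 \right)} \right)} = \left(\sqrt{\sqrt{-25 + 21} + 619} + 4 \cdot 20\right) 25 = \left(\sqrt{\sqrt{-4} + 619} + 80\right) 25 = \left(\sqrt{2 i + 619} + 80\right) 25 = \left(\sqrt{619 + 2 i} + 80\right) 25 = \left(80 + \sqrt{619 + 2 i}\right) 25 = 2000 + 25 \sqrt{619 + 2 i}$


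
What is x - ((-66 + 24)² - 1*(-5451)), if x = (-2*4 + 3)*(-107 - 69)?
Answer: -6335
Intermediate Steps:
x = 880 (x = (-8 + 3)*(-176) = -5*(-176) = 880)
x - ((-66 + 24)² - 1*(-5451)) = 880 - ((-66 + 24)² - 1*(-5451)) = 880 - ((-42)² + 5451) = 880 - (1764 + 5451) = 880 - 1*7215 = 880 - 7215 = -6335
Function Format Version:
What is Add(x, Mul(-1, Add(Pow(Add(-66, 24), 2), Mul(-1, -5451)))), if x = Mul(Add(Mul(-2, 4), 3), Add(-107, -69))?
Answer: -6335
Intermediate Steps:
x = 880 (x = Mul(Add(-8, 3), -176) = Mul(-5, -176) = 880)
Add(x, Mul(-1, Add(Pow(Add(-66, 24), 2), Mul(-1, -5451)))) = Add(880, Mul(-1, Add(Pow(Add(-66, 24), 2), Mul(-1, -5451)))) = Add(880, Mul(-1, Add(Pow(-42, 2), 5451))) = Add(880, Mul(-1, Add(1764, 5451))) = Add(880, Mul(-1, 7215)) = Add(880, -7215) = -6335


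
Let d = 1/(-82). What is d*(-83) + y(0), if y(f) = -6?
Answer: -409/82 ≈ -4.9878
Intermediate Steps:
d = -1/82 ≈ -0.012195
d*(-83) + y(0) = -1/82*(-83) - 6 = 83/82 - 6 = -409/82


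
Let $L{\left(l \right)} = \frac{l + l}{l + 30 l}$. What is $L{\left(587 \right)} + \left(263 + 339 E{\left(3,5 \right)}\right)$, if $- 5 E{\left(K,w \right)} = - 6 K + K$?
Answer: $\frac{39682}{31} \approx 1280.1$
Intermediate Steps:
$E{\left(K,w \right)} = K$ ($E{\left(K,w \right)} = - \frac{- 6 K + K}{5} = - \frac{\left(-5\right) K}{5} = K$)
$L{\left(l \right)} = \frac{2}{31}$ ($L{\left(l \right)} = \frac{2 l}{31 l} = 2 l \frac{1}{31 l} = \frac{2}{31}$)
$L{\left(587 \right)} + \left(263 + 339 E{\left(3,5 \right)}\right) = \frac{2}{31} + \left(263 + 339 \cdot 3\right) = \frac{2}{31} + \left(263 + 1017\right) = \frac{2}{31} + 1280 = \frac{39682}{31}$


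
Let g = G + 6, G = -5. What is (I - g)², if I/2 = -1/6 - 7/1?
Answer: 2116/9 ≈ 235.11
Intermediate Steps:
I = -43/3 (I = 2*(-1/6 - 7/1) = 2*(-1*⅙ - 7*1) = 2*(-⅙ - 7) = 2*(-43/6) = -43/3 ≈ -14.333)
g = 1 (g = -5 + 6 = 1)
(I - g)² = (-43/3 - 1*1)² = (-43/3 - 1)² = (-46/3)² = 2116/9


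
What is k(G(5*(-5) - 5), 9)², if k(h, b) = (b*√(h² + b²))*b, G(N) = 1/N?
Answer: 53144829/100 ≈ 5.3145e+5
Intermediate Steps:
k(h, b) = b²*√(b² + h²) (k(h, b) = (b*√(b² + h²))*b = b²*√(b² + h²))
k(G(5*(-5) - 5), 9)² = (9²*√(9² + (1/(5*(-5) - 5))²))² = (81*√(81 + (1/(-25 - 5))²))² = (81*√(81 + (1/(-30))²))² = (81*√(81 + (-1/30)²))² = (81*√(81 + 1/900))² = (81*√(72901/900))² = (81*(√72901/30))² = (27*√72901/10)² = 53144829/100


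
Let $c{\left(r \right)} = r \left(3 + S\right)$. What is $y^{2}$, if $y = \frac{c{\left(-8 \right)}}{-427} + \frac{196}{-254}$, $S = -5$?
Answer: $\frac{1925278884}{2940784441} \approx 0.65468$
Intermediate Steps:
$c{\left(r \right)} = - 2 r$ ($c{\left(r \right)} = r \left(3 - 5\right) = r \left(-2\right) = - 2 r$)
$y = - \frac{43878}{54229}$ ($y = \frac{\left(-2\right) \left(-8\right)}{-427} + \frac{196}{-254} = 16 \left(- \frac{1}{427}\right) + 196 \left(- \frac{1}{254}\right) = - \frac{16}{427} - \frac{98}{127} = - \frac{43878}{54229} \approx -0.80912$)
$y^{2} = \left(- \frac{43878}{54229}\right)^{2} = \frac{1925278884}{2940784441}$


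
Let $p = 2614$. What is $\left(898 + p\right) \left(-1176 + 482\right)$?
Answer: $-2437328$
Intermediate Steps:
$\left(898 + p\right) \left(-1176 + 482\right) = \left(898 + 2614\right) \left(-1176 + 482\right) = 3512 \left(-694\right) = -2437328$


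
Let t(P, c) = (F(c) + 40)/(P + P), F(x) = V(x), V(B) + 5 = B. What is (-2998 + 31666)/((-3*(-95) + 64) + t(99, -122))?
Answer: 1892088/23005 ≈ 82.247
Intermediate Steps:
V(B) = -5 + B
F(x) = -5 + x
t(P, c) = (35 + c)/(2*P) (t(P, c) = ((-5 + c) + 40)/(P + P) = (35 + c)/((2*P)) = (35 + c)*(1/(2*P)) = (35 + c)/(2*P))
(-2998 + 31666)/((-3*(-95) + 64) + t(99, -122)) = (-2998 + 31666)/((-3*(-95) + 64) + (½)*(35 - 122)/99) = 28668/((285 + 64) + (½)*(1/99)*(-87)) = 28668/(349 - 29/66) = 28668/(23005/66) = 28668*(66/23005) = 1892088/23005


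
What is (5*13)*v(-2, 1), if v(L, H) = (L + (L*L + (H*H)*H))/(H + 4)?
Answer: 39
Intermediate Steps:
v(L, H) = (L + H³ + L²)/(4 + H) (v(L, H) = (L + (L² + H²*H))/(4 + H) = (L + (L² + H³))/(4 + H) = (L + (H³ + L²))/(4 + H) = (L + H³ + L²)/(4 + H))
(5*13)*v(-2, 1) = (5*13)*((-2 + 1³ + (-2)²)/(4 + 1)) = 65*((-2 + 1 + 4)/5) = 65*((⅕)*3) = 65*(⅗) = 39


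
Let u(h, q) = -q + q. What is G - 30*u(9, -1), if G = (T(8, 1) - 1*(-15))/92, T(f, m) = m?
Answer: 4/23 ≈ 0.17391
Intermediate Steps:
u(h, q) = 0 (u(h, q) = -q + q = 0)
G = 4/23 (G = (1 - 1*(-15))/92 = (1 + 15)*(1/92) = 16*(1/92) = 4/23 ≈ 0.17391)
G - 30*u(9, -1) = 4/23 - 30*0 = 4/23 + 0 = 4/23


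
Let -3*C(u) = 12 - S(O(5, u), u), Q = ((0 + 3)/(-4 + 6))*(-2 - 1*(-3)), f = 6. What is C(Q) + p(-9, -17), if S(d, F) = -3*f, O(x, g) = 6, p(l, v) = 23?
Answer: 13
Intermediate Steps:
S(d, F) = -18 (S(d, F) = -3*6 = -18)
Q = 3/2 (Q = (3/2)*(-2 + 3) = (3*(½))*1 = (3/2)*1 = 3/2 ≈ 1.5000)
C(u) = -10 (C(u) = -(12 - 1*(-18))/3 = -(12 + 18)/3 = -⅓*30 = -10)
C(Q) + p(-9, -17) = -10 + 23 = 13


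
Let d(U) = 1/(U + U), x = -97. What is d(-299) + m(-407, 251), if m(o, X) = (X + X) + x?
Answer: 242189/598 ≈ 405.00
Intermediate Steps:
m(o, X) = -97 + 2*X (m(o, X) = (X + X) - 97 = 2*X - 97 = -97 + 2*X)
d(U) = 1/(2*U)
d(-299) + m(-407, 251) = (½)/(-299) + (-97 + 2*251) = (½)*(-1/299) + (-97 + 502) = -1/598 + 405 = 242189/598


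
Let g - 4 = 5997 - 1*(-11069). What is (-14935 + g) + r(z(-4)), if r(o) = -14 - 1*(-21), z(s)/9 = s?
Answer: 2142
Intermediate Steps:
z(s) = 9*s
g = 17070 (g = 4 + (5997 - 1*(-11069)) = 4 + (5997 + 11069) = 4 + 17066 = 17070)
r(o) = 7 (r(o) = -14 + 21 = 7)
(-14935 + g) + r(z(-4)) = (-14935 + 17070) + 7 = 2135 + 7 = 2142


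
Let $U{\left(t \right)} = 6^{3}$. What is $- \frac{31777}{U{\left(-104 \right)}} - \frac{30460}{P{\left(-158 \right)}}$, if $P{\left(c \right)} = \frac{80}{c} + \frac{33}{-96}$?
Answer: $\frac{16564333307}{464184} \approx 35685.0$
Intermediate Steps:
$U{\left(t \right)} = 216$
$P{\left(c \right)} = - \frac{11}{32} + \frac{80}{c}$ ($P{\left(c \right)} = \frac{80}{c} + 33 \left(- \frac{1}{96}\right) = \frac{80}{c} - \frac{11}{32} = - \frac{11}{32} + \frac{80}{c}$)
$- \frac{31777}{U{\left(-104 \right)}} - \frac{30460}{P{\left(-158 \right)}} = - \frac{31777}{216} - \frac{30460}{- \frac{11}{32} + \frac{80}{-158}} = \left(-31777\right) \frac{1}{216} - \frac{30460}{- \frac{11}{32} + 80 \left(- \frac{1}{158}\right)} = - \frac{31777}{216} - \frac{30460}{- \frac{11}{32} - \frac{40}{79}} = - \frac{31777}{216} - \frac{30460}{- \frac{2149}{2528}} = - \frac{31777}{216} - - \frac{77002880}{2149} = - \frac{31777}{216} + \frac{77002880}{2149} = \frac{16564333307}{464184}$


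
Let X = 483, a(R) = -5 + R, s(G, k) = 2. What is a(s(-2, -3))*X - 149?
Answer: -1598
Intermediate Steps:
a(s(-2, -3))*X - 149 = (-5 + 2)*483 - 149 = -3*483 - 149 = -1449 - 149 = -1598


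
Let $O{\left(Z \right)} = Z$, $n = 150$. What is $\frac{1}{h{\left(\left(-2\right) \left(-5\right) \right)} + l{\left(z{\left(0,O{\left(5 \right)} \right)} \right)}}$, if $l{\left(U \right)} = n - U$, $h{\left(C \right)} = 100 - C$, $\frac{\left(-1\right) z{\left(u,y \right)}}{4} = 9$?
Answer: $\frac{1}{276} \approx 0.0036232$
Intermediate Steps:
$z{\left(u,y \right)} = -36$ ($z{\left(u,y \right)} = \left(-4\right) 9 = -36$)
$l{\left(U \right)} = 150 - U$
$\frac{1}{h{\left(\left(-2\right) \left(-5\right) \right)} + l{\left(z{\left(0,O{\left(5 \right)} \right)} \right)}} = \frac{1}{\left(100 - \left(-2\right) \left(-5\right)\right) + \left(150 - -36\right)} = \frac{1}{\left(100 - 10\right) + \left(150 + 36\right)} = \frac{1}{\left(100 - 10\right) + 186} = \frac{1}{90 + 186} = \frac{1}{276}$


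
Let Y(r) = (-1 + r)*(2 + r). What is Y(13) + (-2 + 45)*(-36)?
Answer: -1368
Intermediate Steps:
Y(13) + (-2 + 45)*(-36) = (-2 + 13 + 13**2) + (-2 + 45)*(-36) = (-2 + 13 + 169) + 43*(-36) = 180 - 1548 = -1368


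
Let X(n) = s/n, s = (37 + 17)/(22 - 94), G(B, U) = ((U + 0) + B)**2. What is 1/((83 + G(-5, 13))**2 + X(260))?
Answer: 1040/22473357 ≈ 4.6277e-5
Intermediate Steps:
G(B, U) = (B + U)**2 (G(B, U) = (U + B)**2 = (B + U)**2)
s = -3/4 (s = 54/(-72) = 54*(-1/72) = -3/4 ≈ -0.75000)
X(n) = -3/(4*n)
1/((83 + G(-5, 13))**2 + X(260)) = 1/((83 + (-5 + 13)**2)**2 - 3/4/260) = 1/((83 + 8**2)**2 - 3/4*1/260) = 1/((83 + 64)**2 - 3/1040) = 1/(147**2 - 3/1040) = 1/(21609 - 3/1040) = 1/(22473357/1040) = 1040/22473357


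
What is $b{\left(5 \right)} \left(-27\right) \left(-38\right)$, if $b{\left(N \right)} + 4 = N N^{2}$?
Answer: $124146$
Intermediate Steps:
$b{\left(N \right)} = -4 + N^{3}$ ($b{\left(N \right)} = -4 + N N^{2} = -4 + N^{3}$)
$b{\left(5 \right)} \left(-27\right) \left(-38\right) = \left(-4 + 5^{3}\right) \left(-27\right) \left(-38\right) = \left(-4 + 125\right) \left(-27\right) \left(-38\right) = 121 \left(-27\right) \left(-38\right) = \left(-3267\right) \left(-38\right) = 124146$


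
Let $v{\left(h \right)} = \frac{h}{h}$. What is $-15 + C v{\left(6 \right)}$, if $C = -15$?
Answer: $-30$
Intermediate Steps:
$v{\left(h \right)} = 1$
$-15 + C v{\left(6 \right)} = -15 - 15 = -30$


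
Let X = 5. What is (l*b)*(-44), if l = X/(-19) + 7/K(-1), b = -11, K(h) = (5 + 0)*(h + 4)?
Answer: 28072/285 ≈ 98.498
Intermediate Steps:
K(h) = 20 + 5*h (K(h) = 5*(4 + h) = 20 + 5*h)
l = 58/285 (l = 5/(-19) + 7/(20 + 5*(-1)) = 5*(-1/19) + 7/(20 - 5) = -5/19 + 7/15 = 58/285 ≈ 0.20351)
(l*b)*(-44) = ((58/285)*(-11))*(-44) = -638/285*(-44) = 28072/285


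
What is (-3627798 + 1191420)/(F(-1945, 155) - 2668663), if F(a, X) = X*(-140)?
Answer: 2436378/2690363 ≈ 0.90559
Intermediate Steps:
F(a, X) = -140*X
(-3627798 + 1191420)/(F(-1945, 155) - 2668663) = (-3627798 + 1191420)/(-140*155 - 2668663) = -2436378/(-21700 - 2668663) = -2436378/(-2690363) = -2436378*(-1/2690363) = 2436378/2690363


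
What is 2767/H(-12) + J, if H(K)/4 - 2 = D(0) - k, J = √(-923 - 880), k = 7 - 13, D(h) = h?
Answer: 2767/32 + I*√1803 ≈ 86.469 + 42.462*I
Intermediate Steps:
k = -6
J = I*√1803 (J = √(-1803) = I*√1803 ≈ 42.462*I)
H(K) = 32 (H(K) = 8 + 4*(0 - 1*(-6)) = 8 + 4*(0 + 6) = 8 + 4*6 = 8 + 24 = 32)
2767/H(-12) + J = 2767/32 + I*√1803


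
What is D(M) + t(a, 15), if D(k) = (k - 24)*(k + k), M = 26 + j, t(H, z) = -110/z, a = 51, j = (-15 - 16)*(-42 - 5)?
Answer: 12982160/3 ≈ 4.3274e+6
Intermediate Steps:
j = 1457 (j = -31*(-47) = 1457)
M = 1483 (M = 26 + 1457 = 1483)
D(k) = 2*k*(-24 + k) (D(k) = (-24 + k)*(2*k) = 2*k*(-24 + k))
D(M) + t(a, 15) = 2*1483*(-24 + 1483) - 110/15 = 2*1483*1459 - 110*1/15 = 4327394 - 22/3 = 12982160/3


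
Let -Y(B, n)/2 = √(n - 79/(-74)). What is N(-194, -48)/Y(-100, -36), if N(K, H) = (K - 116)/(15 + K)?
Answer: 31*I*√191290/92543 ≈ 0.14651*I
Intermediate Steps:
N(K, H) = (-116 + K)/(15 + K)
Y(B, n) = -2*√(79/74 + n) (Y(B, n) = -2*√(n - 79/(-74)) = -2*√(n - 79*(-1/74)) = -2*√(n + 79/74) = -2*√(79/74 + n))
N(-194, -48)/Y(-100, -36) = ((-116 - 194)/(15 - 194))/((-√(5846 + 5476*(-36))/37)) = (-310/(-179))/((-√(5846 - 197136)/37)) = (-1/179*(-310))/((-I*√191290/37)) = 310/(179*((-I*√191290/37))) = 310*(I*√191290/5170)/179 = 31*I*√191290/92543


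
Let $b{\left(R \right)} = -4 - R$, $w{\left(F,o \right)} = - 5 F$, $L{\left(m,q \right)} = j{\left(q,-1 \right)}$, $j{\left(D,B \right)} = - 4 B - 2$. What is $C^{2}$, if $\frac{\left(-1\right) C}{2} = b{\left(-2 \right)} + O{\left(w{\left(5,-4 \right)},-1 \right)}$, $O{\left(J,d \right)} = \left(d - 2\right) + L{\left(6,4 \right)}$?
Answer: $36$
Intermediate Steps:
$j{\left(D,B \right)} = -2 - 4 B$
$L{\left(m,q \right)} = 2$ ($L{\left(m,q \right)} = -2 - -4 = -2 + 4 = 2$)
$O{\left(J,d \right)} = d$ ($O{\left(J,d \right)} = \left(d - 2\right) + 2 = \left(-2 + d\right) + 2 = d$)
$C = 6$ ($C = - 2 \left(\left(-4 - -2\right) - 1\right) = - 2 \left(\left(-4 + 2\right) - 1\right) = - 2 \left(-2 - 1\right) = \left(-2\right) \left(-3\right) = 6$)
$C^{2} = 6^{2} = 36$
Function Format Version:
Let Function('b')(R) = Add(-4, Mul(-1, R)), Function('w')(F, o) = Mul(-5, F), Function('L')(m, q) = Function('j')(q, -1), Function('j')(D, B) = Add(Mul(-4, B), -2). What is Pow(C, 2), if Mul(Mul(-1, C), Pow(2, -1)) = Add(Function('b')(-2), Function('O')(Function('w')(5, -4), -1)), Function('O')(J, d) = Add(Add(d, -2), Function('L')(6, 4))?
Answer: 36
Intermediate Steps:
Function('j')(D, B) = Add(-2, Mul(-4, B))
Function('L')(m, q) = 2 (Function('L')(m, q) = Add(-2, Mul(-4, -1)) = Add(-2, 4) = 2)
Function('O')(J, d) = d (Function('O')(J, d) = Add(Add(d, -2), 2) = Add(Add(-2, d), 2) = d)
C = 6 (C = Mul(-2, Add(Add(-4, Mul(-1, -2)), -1)) = Mul(-2, Add(Add(-4, 2), -1)) = Mul(-2, Add(-2, -1)) = Mul(-2, -3) = 6)
Pow(C, 2) = Pow(6, 2) = 36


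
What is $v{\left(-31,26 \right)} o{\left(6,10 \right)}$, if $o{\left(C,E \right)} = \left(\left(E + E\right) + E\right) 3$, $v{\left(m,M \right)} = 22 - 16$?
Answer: $540$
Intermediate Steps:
$v{\left(m,M \right)} = 6$
$o{\left(C,E \right)} = 9 E$ ($o{\left(C,E \right)} = \left(2 E + E\right) 3 = 3 E 3 = 9 E$)
$v{\left(-31,26 \right)} o{\left(6,10 \right)} = 6 \cdot 9 \cdot 10 = 6 \cdot 90 = 540$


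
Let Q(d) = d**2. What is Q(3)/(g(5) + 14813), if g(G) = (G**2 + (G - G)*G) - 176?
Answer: 9/14662 ≈ 0.00061383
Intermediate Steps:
g(G) = -176 + G**2 (g(G) = (G**2 + 0*G) - 176 = (G**2 + 0) - 176 = G**2 - 176 = -176 + G**2)
Q(3)/(g(5) + 14813) = 3**2/((-176 + 5**2) + 14813) = 9/((-176 + 25) + 14813) = 9/(-151 + 14813) = 9/14662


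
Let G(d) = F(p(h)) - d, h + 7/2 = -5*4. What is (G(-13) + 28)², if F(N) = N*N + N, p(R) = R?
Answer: 5193841/16 ≈ 3.2462e+5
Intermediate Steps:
h = -47/2 (h = -7/2 - 5*4 = -7/2 - 20 = -47/2 ≈ -23.500)
F(N) = N + N² (F(N) = N² + N = N + N²)
G(d) = 2115/4 - d (G(d) = -47*(1 - 47/2)/2 - d = -47/2*(-45/2) - d = 2115/4 - d)
(G(-13) + 28)² = ((2115/4 - 1*(-13)) + 28)² = ((2115/4 + 13) + 28)² = (2167/4 + 28)² = (2279/4)² = 5193841/16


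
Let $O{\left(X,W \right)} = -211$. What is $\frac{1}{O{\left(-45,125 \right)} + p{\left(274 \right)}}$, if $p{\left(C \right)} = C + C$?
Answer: $\frac{1}{337} \approx 0.0029674$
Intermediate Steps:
$p{\left(C \right)} = 2 C$
$\frac{1}{O{\left(-45,125 \right)} + p{\left(274 \right)}} = \frac{1}{-211 + 2 \cdot 274} = \frac{1}{-211 + 548} = \frac{1}{337}$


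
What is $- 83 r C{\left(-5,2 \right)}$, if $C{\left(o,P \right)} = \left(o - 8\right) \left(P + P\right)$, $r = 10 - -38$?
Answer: $207168$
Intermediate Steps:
$r = 48$ ($r = 10 + 38 = 48$)
$C{\left(o,P \right)} = 2 P \left(-8 + o\right)$ ($C{\left(o,P \right)} = \left(-8 + o\right) 2 P = 2 P \left(-8 + o\right)$)
$- 83 r C{\left(-5,2 \right)} = \left(-83\right) 48 \cdot 2 \cdot 2 \left(-8 - 5\right) = - 3984 \cdot 2 \cdot 2 \left(-13\right) = \left(-3984\right) \left(-52\right) = 207168$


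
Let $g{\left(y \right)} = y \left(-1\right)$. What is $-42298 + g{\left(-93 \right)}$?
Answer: $-42205$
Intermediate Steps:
$g{\left(y \right)} = - y$
$-42298 + g{\left(-93 \right)} = -42298 - -93 = -42298 + 93 = -42205$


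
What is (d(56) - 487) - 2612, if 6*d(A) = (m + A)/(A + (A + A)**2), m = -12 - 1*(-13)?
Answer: -78094781/25200 ≈ -3099.0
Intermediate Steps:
m = 1 (m = -12 + 13 = 1)
d(A) = (1 + A)/(6*(A + 4*A**2)) (d(A) = ((1 + A)/(A + (A + A)**2))/6 = ((1 + A)/(A + (2*A)**2))/6 = ((1 + A)/(A + 4*A**2))/6 = (1 + A)/(6*(A + 4*A**2)))
(d(56) - 487) - 2612 = ((1/6)*(1 + 56)/(56*(1 + 4*56)) - 487) - 2612 = ((1/6)*(1/56)*57/(1 + 224) - 487) - 2612 = ((1/6)*(1/56)*57/225 - 487) - 2612 = ((1/6)*(1/56)*(1/225)*57 - 487) - 2612 = (19/25200 - 487) - 2612 = -12272381/25200 - 2612 = -78094781/25200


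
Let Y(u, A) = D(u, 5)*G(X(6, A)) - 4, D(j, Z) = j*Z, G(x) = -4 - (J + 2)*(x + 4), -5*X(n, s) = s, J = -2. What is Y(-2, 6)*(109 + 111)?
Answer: 7920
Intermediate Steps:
X(n, s) = -s/5
G(x) = -4 (G(x) = -4 - (-2 + 2)*(x + 4) = -4 - 0*(4 + x) = -4 - 1*0 = -4 + 0 = -4)
D(j, Z) = Z*j
Y(u, A) = -4 - 20*u (Y(u, A) = (5*u)*(-4) - 4 = -20*u - 4 = -4 - 20*u)
Y(-2, 6)*(109 + 111) = (-4 - 20*(-2))*(109 + 111) = (-4 + 40)*220 = 36*220 = 7920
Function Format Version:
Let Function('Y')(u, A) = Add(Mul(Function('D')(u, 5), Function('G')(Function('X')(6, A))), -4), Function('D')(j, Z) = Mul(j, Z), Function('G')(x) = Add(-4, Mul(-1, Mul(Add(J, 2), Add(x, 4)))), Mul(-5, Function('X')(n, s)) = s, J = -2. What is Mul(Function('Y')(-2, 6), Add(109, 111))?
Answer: 7920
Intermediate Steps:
Function('X')(n, s) = Mul(Rational(-1, 5), s)
Function('G')(x) = -4 (Function('G')(x) = Add(-4, Mul(-1, Mul(Add(-2, 2), Add(x, 4)))) = Add(-4, Mul(-1, Mul(0, Add(4, x)))) = Add(-4, Mul(-1, 0)) = Add(-4, 0) = -4)
Function('D')(j, Z) = Mul(Z, j)
Function('Y')(u, A) = Add(-4, Mul(-20, u)) (Function('Y')(u, A) = Add(Mul(Mul(5, u), -4), -4) = Add(Mul(-20, u), -4) = Add(-4, Mul(-20, u)))
Mul(Function('Y')(-2, 6), Add(109, 111)) = Mul(Add(-4, Mul(-20, -2)), Add(109, 111)) = Mul(Add(-4, 40), 220) = Mul(36, 220) = 7920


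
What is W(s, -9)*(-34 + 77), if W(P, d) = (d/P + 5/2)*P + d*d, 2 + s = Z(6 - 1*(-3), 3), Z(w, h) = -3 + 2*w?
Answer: 8987/2 ≈ 4493.5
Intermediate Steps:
s = 13 (s = -2 + (-3 + 2*(6 - 1*(-3))) = -2 + (-3 + 2*(6 + 3)) = -2 + (-3 + 2*9) = -2 + (-3 + 18) = -2 + 15 = 13)
W(P, d) = d² + P*(5/2 + d/P) (W(P, d) = (d/P + 5*(½))*P + d² = (d/P + 5/2)*P + d² = (5/2 + d/P)*P + d² = P*(5/2 + d/P) + d² = d² + P*(5/2 + d/P))
W(s, -9)*(-34 + 77) = (-9 + (-9)² + (5/2)*13)*(-34 + 77) = (-9 + 81 + 65/2)*43 = (209/2)*43 = 8987/2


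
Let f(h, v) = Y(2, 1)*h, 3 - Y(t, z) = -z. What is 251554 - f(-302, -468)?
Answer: 252762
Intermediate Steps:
Y(t, z) = 3 + z (Y(t, z) = 3 - (-1)*z = 3 + z)
f(h, v) = 4*h (f(h, v) = (3 + 1)*h = 4*h)
251554 - f(-302, -468) = 251554 - 4*(-302) = 251554 - 1*(-1208) = 251554 + 1208 = 252762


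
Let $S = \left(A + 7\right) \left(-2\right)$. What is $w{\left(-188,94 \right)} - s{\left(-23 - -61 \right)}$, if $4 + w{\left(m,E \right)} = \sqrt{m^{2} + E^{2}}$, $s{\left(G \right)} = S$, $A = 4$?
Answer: $18 + 94 \sqrt{5} \approx 228.19$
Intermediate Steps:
$S = -22$ ($S = \left(4 + 7\right) \left(-2\right) = 11 \left(-2\right) = -22$)
$s{\left(G \right)} = -22$
$w{\left(m,E \right)} = -4 + \sqrt{E^{2} + m^{2}}$ ($w{\left(m,E \right)} = -4 + \sqrt{m^{2} + E^{2}} = -4 + \sqrt{E^{2} + m^{2}}$)
$w{\left(-188,94 \right)} - s{\left(-23 - -61 \right)} = \left(-4 + \sqrt{94^{2} + \left(-188\right)^{2}}\right) - -22 = \left(-4 + \sqrt{8836 + 35344}\right) + 22 = \left(-4 + \sqrt{44180}\right) + 22 = \left(-4 + 94 \sqrt{5}\right) + 22 = 18 + 94 \sqrt{5}$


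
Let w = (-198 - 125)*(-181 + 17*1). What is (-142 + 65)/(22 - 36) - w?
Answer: -105933/2 ≈ -52967.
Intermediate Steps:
w = 52972 (w = -323*(-181 + 17) = -323*(-164) = 52972)
(-142 + 65)/(22 - 36) - w = (-142 + 65)/(22 - 36) - 1*52972 = -77/(-14) - 52972 = -77*(-1/14) - 52972 = 11/2 - 52972 = -105933/2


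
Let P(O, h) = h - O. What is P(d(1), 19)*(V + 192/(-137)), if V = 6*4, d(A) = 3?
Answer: 49536/137 ≈ 361.58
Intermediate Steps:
V = 24
P(d(1), 19)*(V + 192/(-137)) = (19 - 1*3)*(24 + 192/(-137)) = (19 - 3)*(24 + 192*(-1/137)) = 16*(24 - 192/137) = 16*(3096/137) = 49536/137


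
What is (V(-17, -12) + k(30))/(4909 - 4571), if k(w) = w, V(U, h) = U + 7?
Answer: 10/169 ≈ 0.059172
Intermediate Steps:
V(U, h) = 7 + U
(V(-17, -12) + k(30))/(4909 - 4571) = ((7 - 17) + 30)/(4909 - 4571) = (-10 + 30)/338 = 20*(1/338) = 10/169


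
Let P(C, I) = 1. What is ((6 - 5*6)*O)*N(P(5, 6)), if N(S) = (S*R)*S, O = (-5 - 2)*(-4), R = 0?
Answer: 0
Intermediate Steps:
O = 28 (O = -7*(-4) = 28)
N(S) = 0 (N(S) = (S*0)*S = 0*S = 0)
((6 - 5*6)*O)*N(P(5, 6)) = ((6 - 5*6)*28)*0 = ((6 - 30)*28)*0 = -24*28*0 = -672*0 = 0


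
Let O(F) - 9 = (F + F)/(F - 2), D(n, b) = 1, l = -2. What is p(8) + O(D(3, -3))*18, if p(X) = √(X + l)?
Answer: 126 + √6 ≈ 128.45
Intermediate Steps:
p(X) = √(-2 + X) (p(X) = √(X - 2) = √(-2 + X))
O(F) = 9 + 2*F/(-2 + F) (O(F) = 9 + (F + F)/(F - 2) = 9 + (2*F)/(-2 + F) = 9 + 2*F/(-2 + F))
p(8) + O(D(3, -3))*18 = √(-2 + 8) + ((-18 + 11*1)/(-2 + 1))*18 = √6 + ((-18 + 11)/(-1))*18 = √6 - 1*(-7)*18 = √6 + 7*18 = √6 + 126 = 126 + √6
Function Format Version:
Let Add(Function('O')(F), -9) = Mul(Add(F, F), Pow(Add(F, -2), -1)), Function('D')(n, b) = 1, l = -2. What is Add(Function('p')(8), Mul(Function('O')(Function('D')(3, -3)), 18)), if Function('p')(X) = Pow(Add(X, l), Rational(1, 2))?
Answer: Add(126, Pow(6, Rational(1, 2))) ≈ 128.45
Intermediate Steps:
Function('p')(X) = Pow(Add(-2, X), Rational(1, 2)) (Function('p')(X) = Pow(Add(X, -2), Rational(1, 2)) = Pow(Add(-2, X), Rational(1, 2)))
Function('O')(F) = Add(9, Mul(2, F, Pow(Add(-2, F), -1))) (Function('O')(F) = Add(9, Mul(Add(F, F), Pow(Add(F, -2), -1))) = Add(9, Mul(Mul(2, F), Pow(Add(-2, F), -1))) = Add(9, Mul(2, F, Pow(Add(-2, F), -1))))
Add(Function('p')(8), Mul(Function('O')(Function('D')(3, -3)), 18)) = Add(Pow(Add(-2, 8), Rational(1, 2)), Mul(Mul(Pow(Add(-2, 1), -1), Add(-18, Mul(11, 1))), 18)) = Add(Pow(6, Rational(1, 2)), Mul(Mul(Pow(-1, -1), Add(-18, 11)), 18)) = Add(Pow(6, Rational(1, 2)), Mul(Mul(-1, -7), 18)) = Add(Pow(6, Rational(1, 2)), Mul(7, 18)) = Add(Pow(6, Rational(1, 2)), 126) = Add(126, Pow(6, Rational(1, 2)))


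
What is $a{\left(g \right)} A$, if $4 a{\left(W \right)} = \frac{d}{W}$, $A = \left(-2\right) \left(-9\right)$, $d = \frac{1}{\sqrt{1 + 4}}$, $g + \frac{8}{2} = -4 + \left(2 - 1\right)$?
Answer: $- \frac{9 \sqrt{5}}{70} \approx -0.28749$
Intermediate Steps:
$g = -7$ ($g = -4 + \left(-4 + \left(2 - 1\right)\right) = -4 + \left(-4 + 1\right) = -4 - 3 = -7$)
$d = \frac{\sqrt{5}}{5}$ ($d = \frac{1}{\sqrt{5}} = \frac{\sqrt{5}}{5} \approx 0.44721$)
$A = 18$
$a{\left(W \right)} = \frac{\sqrt{5}}{20 W}$ ($a{\left(W \right)} = \frac{\frac{\sqrt{5}}{5} \frac{1}{W}}{4} = \frac{\frac{1}{5} \sqrt{5} \frac{1}{W}}{4} = \frac{\sqrt{5}}{20 W}$)
$a{\left(g \right)} A = \frac{\sqrt{5}}{20 \left(-7\right)} 18 = \frac{1}{20} \sqrt{5} \left(- \frac{1}{7}\right) 18 = - \frac{\sqrt{5}}{140} \cdot 18 = - \frac{9 \sqrt{5}}{70}$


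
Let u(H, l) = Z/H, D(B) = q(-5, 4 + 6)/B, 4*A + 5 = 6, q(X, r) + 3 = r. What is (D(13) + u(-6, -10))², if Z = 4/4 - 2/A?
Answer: 17689/6084 ≈ 2.9075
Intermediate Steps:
q(X, r) = -3 + r
A = ¼ (A = -5/4 + (¼)*6 = -5/4 + 3/2 = ¼ ≈ 0.25000)
D(B) = 7/B (D(B) = (-3 + (4 + 6))/B = (-3 + 10)/B = 7/B)
Z = -7 (Z = 4/4 - 2/¼ = 4*(¼) - 2*4 = 1 - 8 = -7)
u(H, l) = -7/H
(D(13) + u(-6, -10))² = (7/13 - 7/(-6))² = (7*(1/13) - 7*(-⅙))² = (7/13 + 7/6)² = (133/78)² = 17689/6084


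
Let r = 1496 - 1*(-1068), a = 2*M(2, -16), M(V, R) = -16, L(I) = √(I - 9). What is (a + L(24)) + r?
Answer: 2532 + √15 ≈ 2535.9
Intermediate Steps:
L(I) = √(-9 + I)
a = -32 (a = 2*(-16) = -32)
r = 2564 (r = 1496 + 1068 = 2564)
(a + L(24)) + r = (-32 + √(-9 + 24)) + 2564 = (-32 + √15) + 2564 = 2532 + √15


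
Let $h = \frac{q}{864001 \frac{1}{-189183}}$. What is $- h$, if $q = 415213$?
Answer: $\frac{78551240979}{864001} \approx 90916.0$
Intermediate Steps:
$h = - \frac{78551240979}{864001}$ ($h = \frac{415213}{864001 \frac{1}{-189183}} = \frac{415213}{864001 \left(- \frac{1}{189183}\right)} = \frac{415213}{- \frac{864001}{189183}} = 415213 \left(- \frac{189183}{864001}\right) = - \frac{78551240979}{864001} \approx -90916.0$)
$- h = \left(-1\right) \left(- \frac{78551240979}{864001}\right) = \frac{78551240979}{864001}$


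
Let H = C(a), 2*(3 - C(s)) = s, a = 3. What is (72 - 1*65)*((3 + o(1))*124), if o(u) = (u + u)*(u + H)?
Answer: 6944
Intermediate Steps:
C(s) = 3 - s/2
H = 3/2 (H = 3 - 1/2*3 = 3 - 3/2 = 3/2 ≈ 1.5000)
o(u) = 2*u*(3/2 + u) (o(u) = (u + u)*(u + 3/2) = (2*u)*(3/2 + u) = 2*u*(3/2 + u))
(72 - 1*65)*((3 + o(1))*124) = (72 - 1*65)*((3 + 1*(3 + 2*1))*124) = (72 - 65)*((3 + 1*(3 + 2))*124) = 7*((3 + 1*5)*124) = 7*((3 + 5)*124) = 7*(8*124) = 7*992 = 6944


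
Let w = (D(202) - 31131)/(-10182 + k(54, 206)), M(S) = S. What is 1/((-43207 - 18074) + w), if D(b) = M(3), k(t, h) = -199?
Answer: -10381/636126933 ≈ -1.6319e-5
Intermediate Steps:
D(b) = 3
w = 31128/10381 (w = (3 - 31131)/(-10182 - 199) = -31128/(-10381) = -31128*(-1/10381) = 31128/10381 ≈ 2.9986)
1/((-43207 - 18074) + w) = 1/((-43207 - 18074) + 31128/10381) = 1/(-61281 + 31128/10381) = 1/(-636126933/10381) = -10381/636126933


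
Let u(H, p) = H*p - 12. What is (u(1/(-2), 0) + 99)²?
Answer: 7569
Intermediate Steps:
u(H, p) = -12 + H*p
(u(1/(-2), 0) + 99)² = ((-12 + 0/(-2)) + 99)² = ((-12 - ½*0) + 99)² = ((-12 + 0) + 99)² = (-12 + 99)² = 87² = 7569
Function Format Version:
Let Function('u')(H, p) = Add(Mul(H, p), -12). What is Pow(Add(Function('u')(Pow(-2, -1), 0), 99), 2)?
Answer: 7569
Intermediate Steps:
Function('u')(H, p) = Add(-12, Mul(H, p))
Pow(Add(Function('u')(Pow(-2, -1), 0), 99), 2) = Pow(Add(Add(-12, Mul(Pow(-2, -1), 0)), 99), 2) = Pow(Add(Add(-12, Mul(Rational(-1, 2), 0)), 99), 2) = Pow(Add(Add(-12, 0), 99), 2) = Pow(Add(-12, 99), 2) = Pow(87, 2) = 7569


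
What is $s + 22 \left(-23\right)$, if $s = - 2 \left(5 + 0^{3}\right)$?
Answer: $-516$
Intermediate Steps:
$s = -10$ ($s = - 2 \left(5 + 0\right) = \left(-2\right) 5 = -10$)
$s + 22 \left(-23\right) = -10 + 22 \left(-23\right) = -10 - 506 = -516$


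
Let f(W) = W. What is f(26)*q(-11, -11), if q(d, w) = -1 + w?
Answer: -312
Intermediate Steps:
f(26)*q(-11, -11) = 26*(-1 - 11) = 26*(-12) = -312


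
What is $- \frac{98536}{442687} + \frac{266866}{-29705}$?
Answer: $- \frac{121065120822}{13150017335} \approx -9.2065$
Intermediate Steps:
$- \frac{98536}{442687} + \frac{266866}{-29705} = \left(-98536\right) \frac{1}{442687} + 266866 \left(- \frac{1}{29705}\right) = - \frac{98536}{442687} - \frac{266866}{29705} = - \frac{121065120822}{13150017335}$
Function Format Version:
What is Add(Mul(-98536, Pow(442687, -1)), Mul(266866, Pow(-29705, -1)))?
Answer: Rational(-121065120822, 13150017335) ≈ -9.2065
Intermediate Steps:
Add(Mul(-98536, Pow(442687, -1)), Mul(266866, Pow(-29705, -1))) = Add(Mul(-98536, Rational(1, 442687)), Mul(266866, Rational(-1, 29705))) = Add(Rational(-98536, 442687), Rational(-266866, 29705)) = Rational(-121065120822, 13150017335)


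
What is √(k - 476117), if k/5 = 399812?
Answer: √1522943 ≈ 1234.1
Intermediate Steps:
k = 1999060 (k = 5*399812 = 1999060)
√(k - 476117) = √(1999060 - 476117) = √1522943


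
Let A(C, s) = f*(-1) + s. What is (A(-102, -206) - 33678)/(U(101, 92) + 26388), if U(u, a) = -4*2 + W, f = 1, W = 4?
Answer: -33885/26384 ≈ -1.2843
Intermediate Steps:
U(u, a) = -4 (U(u, a) = -4*2 + 4 = -8 + 4 = -4)
A(C, s) = -1 + s (A(C, s) = 1*(-1) + s = -1 + s)
(A(-102, -206) - 33678)/(U(101, 92) + 26388) = ((-1 - 206) - 33678)/(-4 + 26388) = (-207 - 33678)/26384 = -33885*1/26384 = -33885/26384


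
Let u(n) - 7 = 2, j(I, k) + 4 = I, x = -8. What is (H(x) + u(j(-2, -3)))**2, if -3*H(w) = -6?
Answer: 121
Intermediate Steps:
j(I, k) = -4 + I
u(n) = 9 (u(n) = 7 + 2 = 9)
H(w) = 2 (H(w) = -1/3*(-6) = 2)
(H(x) + u(j(-2, -3)))**2 = (2 + 9)**2 = 11**2 = 121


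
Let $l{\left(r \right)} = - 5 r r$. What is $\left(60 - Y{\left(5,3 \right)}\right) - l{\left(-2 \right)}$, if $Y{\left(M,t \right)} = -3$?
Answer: $83$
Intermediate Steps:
$l{\left(r \right)} = - 5 r^{2}$
$\left(60 - Y{\left(5,3 \right)}\right) - l{\left(-2 \right)} = \left(60 - -3\right) - - 5 \left(-2\right)^{2} = \left(60 + 3\right) - \left(-5\right) 4 = 63 - -20 = 63 + 20 = 83$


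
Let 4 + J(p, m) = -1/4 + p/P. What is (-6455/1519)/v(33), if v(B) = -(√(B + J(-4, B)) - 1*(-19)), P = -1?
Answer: 490580/1994447 - 12910*√131/1994447 ≈ 0.17189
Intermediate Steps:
J(p, m) = -17/4 - p (J(p, m) = -4 + (-1/4 + p/(-1)) = -4 + (-1*¼ + p*(-1)) = -4 + (-¼ - p) = -17/4 - p)
v(B) = -19 - √(-¼ + B) (v(B) = -(√(B + (-17/4 - 1*(-4))) - 1*(-19)) = -(√(B + (-17/4 + 4)) + 19) = -(√(B - ¼) + 19) = -(√(-¼ + B) + 19) = -(19 + √(-¼ + B)) = -19 - √(-¼ + B))
(-6455/1519)/v(33) = (-6455/1519)/(-19 - √(-1 + 4*33)/2) = (-6455*1/1519)/(-19 - √(-1 + 132)/2) = -6455/(1519*(-19 - √131/2))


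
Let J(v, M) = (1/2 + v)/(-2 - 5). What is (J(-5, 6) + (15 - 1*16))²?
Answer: 25/196 ≈ 0.12755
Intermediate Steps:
J(v, M) = -1/14 - v/7 (J(v, M) = (½ + v)/(-7) = (½ + v)*(-⅐) = -1/14 - v/7)
(J(-5, 6) + (15 - 1*16))² = ((-1/14 - ⅐*(-5)) + (15 - 1*16))² = ((-1/14 + 5/7) + (15 - 16))² = (9/14 - 1)² = (-5/14)² = 25/196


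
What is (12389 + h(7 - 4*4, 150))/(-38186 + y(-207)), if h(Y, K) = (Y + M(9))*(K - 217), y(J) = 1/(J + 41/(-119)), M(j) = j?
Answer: -305686186/942201483 ≈ -0.32444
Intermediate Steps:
y(J) = 1/(-41/119 + J) (y(J) = 1/(J + 41*(-1/119)) = 1/(J - 41/119) = 1/(-41/119 + J))
h(Y, K) = (-217 + K)*(9 + Y) (h(Y, K) = (Y + 9)*(K - 217) = (9 + Y)*(-217 + K) = (-217 + K)*(9 + Y))
(12389 + h(7 - 4*4, 150))/(-38186 + y(-207)) = (12389 + (-1953 - 217*(7 - 4*4) + 9*150 + 150*(7 - 4*4)))/(-38186 + 119/(-41 + 119*(-207))) = (12389 + (-1953 - 217*(7 - 16) + 1350 + 150*(7 - 16)))/(-38186 + 119/(-41 - 24633)) = (12389 + (-1953 - 217*(-9) + 1350 + 150*(-9)))/(-38186 + 119/(-24674)) = (12389 + (-1953 + 1953 + 1350 - 1350))/(-38186 + 119*(-1/24674)) = (12389 + 0)/(-38186 - 119/24674) = 12389/(-942201483/24674) = 12389*(-24674/942201483) = -305686186/942201483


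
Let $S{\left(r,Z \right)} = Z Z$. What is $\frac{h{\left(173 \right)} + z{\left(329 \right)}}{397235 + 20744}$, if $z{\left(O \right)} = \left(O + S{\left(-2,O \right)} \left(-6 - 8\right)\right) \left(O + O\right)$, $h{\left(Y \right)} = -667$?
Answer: $- \frac{996900277}{417979} \approx -2385.0$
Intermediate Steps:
$S{\left(r,Z \right)} = Z^{2}$
$z{\left(O \right)} = 2 O \left(O - 14 O^{2}\right)$ ($z{\left(O \right)} = \left(O + O^{2} \left(-6 - 8\right)\right) \left(O + O\right) = \left(O + O^{2} \left(-14\right)\right) 2 O = \left(O - 14 O^{2}\right) 2 O = 2 O \left(O - 14 O^{2}\right)$)
$\frac{h{\left(173 \right)} + z{\left(329 \right)}}{397235 + 20744} = \frac{-667 + 329^{2} \left(2 - 9212\right)}{397235 + 20744} = \frac{-667 + 108241 \left(2 - 9212\right)}{417979} = \left(-667 + 108241 \left(-9210\right)\right) \frac{1}{417979} = \left(-667 - 996899610\right) \frac{1}{417979} = \left(-996900277\right) \frac{1}{417979} = - \frac{996900277}{417979}$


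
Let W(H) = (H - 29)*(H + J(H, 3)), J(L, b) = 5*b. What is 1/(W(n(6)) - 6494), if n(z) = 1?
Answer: -1/6942 ≈ -0.00014405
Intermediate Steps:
W(H) = (-29 + H)*(15 + H) (W(H) = (H - 29)*(H + 5*3) = (-29 + H)*(H + 15) = (-29 + H)*(15 + H))
1/(W(n(6)) - 6494) = 1/((-435 + 1² - 14*1) - 6494) = 1/((-435 + 1 - 14) - 6494) = 1/(-448 - 6494) = 1/(-6942) = -1/6942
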